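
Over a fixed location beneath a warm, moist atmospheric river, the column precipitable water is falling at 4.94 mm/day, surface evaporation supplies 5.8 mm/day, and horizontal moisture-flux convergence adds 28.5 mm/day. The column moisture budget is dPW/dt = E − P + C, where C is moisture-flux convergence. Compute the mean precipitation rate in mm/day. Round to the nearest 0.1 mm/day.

dPW/dt = -4.94 mm/day.
P = E + C − dPW/dt = 5.8 + (28.5) − (-4.94) = 39.2 mm/day.

P ≈ 39.2 mm/day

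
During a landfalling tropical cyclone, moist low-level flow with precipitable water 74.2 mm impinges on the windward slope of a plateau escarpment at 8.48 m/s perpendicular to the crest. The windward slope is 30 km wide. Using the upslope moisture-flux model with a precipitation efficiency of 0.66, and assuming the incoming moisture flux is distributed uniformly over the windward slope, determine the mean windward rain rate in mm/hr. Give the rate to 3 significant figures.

R ≈ 49.8 mm/hr

Incoming column moisture flux per unit ridge length: F = V × PW = 8.48 × 74.2 = 629.216 mm·m/s.
Spread over the 30 km slope with efficiency ε = 0.66: R = ε·F/W = 0.66 × 629.216 / 30000 m = 1.384e-02 mm/s.
R = 1.384e-02 × 3600 = 49.8 mm/hr.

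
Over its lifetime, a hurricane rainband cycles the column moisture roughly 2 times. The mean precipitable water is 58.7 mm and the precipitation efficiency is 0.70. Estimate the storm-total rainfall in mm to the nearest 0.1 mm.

rainfall ≈ 82.2 mm

Each cycle deposits ε × PW = 0.70 × 58.7 = 41.09 mm.
Over 2 cycles: 2 × 41.09 = 82.2 mm.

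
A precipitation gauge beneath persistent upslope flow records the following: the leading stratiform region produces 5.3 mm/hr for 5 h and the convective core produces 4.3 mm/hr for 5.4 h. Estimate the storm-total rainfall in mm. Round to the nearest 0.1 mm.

Total = Σ Rᵢ Δtᵢ = 5.3 × 5 + 4.3 × 5.4
      = 26.5 + 23.22 = 49.7 mm.

total ≈ 49.7 mm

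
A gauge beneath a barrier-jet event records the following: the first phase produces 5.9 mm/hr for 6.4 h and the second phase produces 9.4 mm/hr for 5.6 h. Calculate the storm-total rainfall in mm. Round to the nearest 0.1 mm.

Total = Σ Rᵢ Δtᵢ = 5.9 × 6.4 + 9.4 × 5.6
      = 37.76 + 52.64 = 90.4 mm.

total ≈ 90.4 mm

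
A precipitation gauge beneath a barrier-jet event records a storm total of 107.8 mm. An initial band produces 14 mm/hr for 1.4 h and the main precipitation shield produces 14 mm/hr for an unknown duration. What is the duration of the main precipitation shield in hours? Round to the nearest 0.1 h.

duration ≈ 6.3 h

Known phases: 14 × 1.4 = 19.6 mm.
Remaining depth = 107.8 − 19.6 = 88.2 mm.
Duration = 88.2 / 14 = 6.3 h.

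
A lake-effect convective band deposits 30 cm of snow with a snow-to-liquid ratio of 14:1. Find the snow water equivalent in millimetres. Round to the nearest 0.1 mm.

SWE = snow depth / ratio = 30 cm / 14 = 2.143 cm = 21.4 mm.

SWE ≈ 21.4 mm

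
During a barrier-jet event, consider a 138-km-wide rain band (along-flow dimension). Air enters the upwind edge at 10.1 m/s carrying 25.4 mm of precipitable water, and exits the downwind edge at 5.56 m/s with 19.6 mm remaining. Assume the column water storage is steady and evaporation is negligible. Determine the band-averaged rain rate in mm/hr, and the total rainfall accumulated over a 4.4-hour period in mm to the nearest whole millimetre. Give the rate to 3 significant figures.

R ≈ 3.85 mm/hr; total ≈ 17 mm

Column moisture flux per unit crosswind length is F = V × PW.
Inflow: F_in = 10.1 × 25.4 = 256.54 mm·m/s
Outflow: F_out = 5.56 × 19.6 = 108.976 mm·m/s
Steady-state rate R = (F_in − F_out)/L = (256.54 − 108.976) / 138000 m = 1.069e-03 mm/s.
R = 1.069e-03 × 3600 = 3.85 mm/hr.
Over 4.4 h: total = 3.85 × 4.4 = 16.94 ≈ 17 mm.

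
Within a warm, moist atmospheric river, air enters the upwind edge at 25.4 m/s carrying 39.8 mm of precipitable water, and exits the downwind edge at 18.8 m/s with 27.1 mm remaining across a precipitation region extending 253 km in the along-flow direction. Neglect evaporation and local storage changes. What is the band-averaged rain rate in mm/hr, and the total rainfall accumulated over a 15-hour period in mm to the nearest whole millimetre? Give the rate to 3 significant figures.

R ≈ 7.14 mm/hr; total ≈ 107 mm

Column moisture flux per unit crosswind length is F = V × PW.
Inflow: F_in = 25.4 × 39.8 = 1010.92 mm·m/s
Outflow: F_out = 18.8 × 27.1 = 509.48 mm·m/s
Steady-state rate R = (F_in − F_out)/L = (1010.92 − 509.48) / 253000 m = 1.982e-03 mm/s.
R = 1.982e-03 × 3600 = 7.14 mm/hr.
Over 15 h: total = 7.14 × 15 = 107.1 ≈ 107 mm.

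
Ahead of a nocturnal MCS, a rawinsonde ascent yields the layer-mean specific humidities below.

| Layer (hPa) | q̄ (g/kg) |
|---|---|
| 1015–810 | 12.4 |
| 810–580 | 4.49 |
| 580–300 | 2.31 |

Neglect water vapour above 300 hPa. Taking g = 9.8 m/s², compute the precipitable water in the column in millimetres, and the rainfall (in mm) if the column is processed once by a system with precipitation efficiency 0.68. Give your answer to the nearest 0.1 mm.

PW ≈ 43.1 mm; rainfall ≈ 29.3 mm

Precipitable water is the column-integrated vapour mass per unit area: PW = (1/g) Σ q̄ Δp, with q in kg/kg and Δp in Pa (1 kg/m² of water = 1 mm).
Layer 1015–810 hPa: Δp = 205 hPa = 20500 Pa, q̄ = 0.0124 kg/kg → 0.0124 × 20500 / 9.8 = 25.94 mm
Layer 810–580 hPa: Δp = 230 hPa = 23000 Pa, q̄ = 0.00449 kg/kg → 0.00449 × 23000 / 9.8 = 10.54 mm
Layer 580–300 hPa: Δp = 280 hPa = 28000 Pa, q̄ = 0.00231 kg/kg → 0.00231 × 28000 / 9.8 = 6.60 mm
PW = 25.94 + 10.54 + 6.60 = 43.08 ≈ 43.1 mm.
Rainfall = ε × PW = 0.68 × 43.1 = 29.3 mm.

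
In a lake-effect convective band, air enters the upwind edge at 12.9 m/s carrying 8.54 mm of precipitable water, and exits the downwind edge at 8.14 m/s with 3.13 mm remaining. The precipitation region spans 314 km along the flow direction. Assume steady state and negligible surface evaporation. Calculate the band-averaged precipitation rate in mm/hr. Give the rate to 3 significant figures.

Column moisture flux per unit crosswind length is F = V × PW.
Inflow: F_in = 12.9 × 8.54 = 110.166 mm·m/s
Outflow: F_out = 8.14 × 3.13 = 25.4782 mm·m/s
Steady-state rate R = (F_in − F_out)/L = (110.166 − 25.4782) / 314000 m = 2.697e-04 mm/s.
R = 2.697e-04 × 3600 = 0.971 mm/hr.

R ≈ 0.971 mm/hr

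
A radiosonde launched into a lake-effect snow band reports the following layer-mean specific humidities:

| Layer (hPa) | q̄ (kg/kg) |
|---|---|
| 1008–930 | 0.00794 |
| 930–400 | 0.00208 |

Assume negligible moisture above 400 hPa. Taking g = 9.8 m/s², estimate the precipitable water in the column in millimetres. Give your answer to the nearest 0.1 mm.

Precipitable water is the column-integrated vapour mass per unit area: PW = (1/g) Σ q̄ Δp, with q in kg/kg and Δp in Pa (1 kg/m² of water = 1 mm).
Layer 1008–930 hPa: Δp = 78 hPa = 7800 Pa, q̄ = 0.00794 kg/kg → 0.00794 × 7800 / 9.8 = 6.32 mm
Layer 930–400 hPa: Δp = 530 hPa = 53000 Pa, q̄ = 0.00208 kg/kg → 0.00208 × 53000 / 9.8 = 11.25 mm
PW = 6.32 + 11.25 = 17.57 ≈ 17.6 mm.

PW ≈ 17.6 mm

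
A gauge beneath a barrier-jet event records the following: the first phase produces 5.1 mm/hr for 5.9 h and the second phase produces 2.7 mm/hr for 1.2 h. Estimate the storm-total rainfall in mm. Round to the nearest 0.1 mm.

total ≈ 33.3 mm

Total = Σ Rᵢ Δtᵢ = 5.1 × 5.9 + 2.7 × 1.2
      = 30.09 + 3.24 = 33.3 mm.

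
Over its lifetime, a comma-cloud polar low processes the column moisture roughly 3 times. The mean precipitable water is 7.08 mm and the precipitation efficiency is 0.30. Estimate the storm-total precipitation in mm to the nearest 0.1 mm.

Each cycle deposits ε × PW = 0.30 × 7.08 = 2.124 mm.
Over 3 cycles: 3 × 2.124 = 6.4 mm.

precipitation ≈ 6.4 mm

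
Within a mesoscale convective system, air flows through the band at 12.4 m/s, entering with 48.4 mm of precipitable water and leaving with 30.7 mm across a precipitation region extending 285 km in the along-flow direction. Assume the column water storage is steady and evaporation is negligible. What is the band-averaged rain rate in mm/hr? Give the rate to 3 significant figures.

R ≈ 2.77 mm/hr

Column moisture flux per unit crosswind length is F = V × PW.
Inflow: F_in = 12.4 × 48.4 = 600.16 mm·m/s
Outflow: F_out = 12.4 × 30.7 = 380.68 mm·m/s
Steady-state rate R = (F_in − F_out)/L = (600.16 − 380.68) / 285000 m = 7.701e-04 mm/s.
R = 7.701e-04 × 3600 = 2.77 mm/hr.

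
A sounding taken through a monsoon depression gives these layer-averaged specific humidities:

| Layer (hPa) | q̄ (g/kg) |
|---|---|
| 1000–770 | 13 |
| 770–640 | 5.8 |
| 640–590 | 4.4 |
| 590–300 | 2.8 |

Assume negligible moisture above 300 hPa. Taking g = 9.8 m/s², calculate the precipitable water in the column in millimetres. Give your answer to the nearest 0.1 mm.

PW ≈ 48.7 mm

Precipitable water is the column-integrated vapour mass per unit area: PW = (1/g) Σ q̄ Δp, with q in kg/kg and Δp in Pa (1 kg/m² of water = 1 mm).
Layer 1000–770 hPa: Δp = 230 hPa = 23000 Pa, q̄ = 0.013 kg/kg → 0.013 × 23000 / 9.8 = 30.51 mm
Layer 770–640 hPa: Δp = 130 hPa = 13000 Pa, q̄ = 0.0058 kg/kg → 0.0058 × 13000 / 9.8 = 7.69 mm
Layer 640–590 hPa: Δp = 50 hPa = 5000 Pa, q̄ = 0.0044 kg/kg → 0.0044 × 5000 / 9.8 = 2.24 mm
Layer 590–300 hPa: Δp = 290 hPa = 29000 Pa, q̄ = 0.0028 kg/kg → 0.0028 × 29000 / 9.8 = 8.29 mm
PW = 30.51 + 7.69 + 2.24 + 8.29 = 48.73 ≈ 48.7 mm.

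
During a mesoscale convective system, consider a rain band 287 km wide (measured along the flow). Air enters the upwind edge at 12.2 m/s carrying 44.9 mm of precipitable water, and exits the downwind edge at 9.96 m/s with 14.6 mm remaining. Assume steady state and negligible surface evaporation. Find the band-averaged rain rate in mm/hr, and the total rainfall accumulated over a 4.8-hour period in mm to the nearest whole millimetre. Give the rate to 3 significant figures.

R ≈ 5.05 mm/hr; total ≈ 24 mm

Column moisture flux per unit crosswind length is F = V × PW.
Inflow: F_in = 12.2 × 44.9 = 547.78 mm·m/s
Outflow: F_out = 9.96 × 14.6 = 145.416 mm·m/s
Steady-state rate R = (F_in − F_out)/L = (547.78 − 145.416) / 287000 m = 1.402e-03 mm/s.
R = 1.402e-03 × 3600 = 5.05 mm/hr.
Over 4.8 h: total = 5.05 × 4.8 = 24.24 ≈ 24 mm.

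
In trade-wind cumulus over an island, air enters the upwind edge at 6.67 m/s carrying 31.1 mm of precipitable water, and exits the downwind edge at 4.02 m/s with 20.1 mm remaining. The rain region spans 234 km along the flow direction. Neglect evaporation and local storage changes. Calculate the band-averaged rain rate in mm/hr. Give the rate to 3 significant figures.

Column moisture flux per unit crosswind length is F = V × PW.
Inflow: F_in = 6.67 × 31.1 = 207.437 mm·m/s
Outflow: F_out = 4.02 × 20.1 = 80.802 mm·m/s
Steady-state rate R = (F_in − F_out)/L = (207.437 − 80.802) / 234000 m = 5.412e-04 mm/s.
R = 5.412e-04 × 3600 = 1.95 mm/hr.

R ≈ 1.95 mm/hr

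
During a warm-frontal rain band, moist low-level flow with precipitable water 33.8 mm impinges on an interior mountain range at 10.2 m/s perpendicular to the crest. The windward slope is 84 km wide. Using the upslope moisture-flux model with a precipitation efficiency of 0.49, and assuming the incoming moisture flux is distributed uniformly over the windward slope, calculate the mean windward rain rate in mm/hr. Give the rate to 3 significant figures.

R ≈ 7.24 mm/hr

Incoming column moisture flux per unit ridge length: F = V × PW = 10.2 × 33.8 = 344.76 mm·m/s.
Spread over the 84 km slope with efficiency ε = 0.49: R = ε·F/W = 0.49 × 344.76 / 84000 m = 2.011e-03 mm/s.
R = 2.011e-03 × 3600 = 7.24 mm/hr.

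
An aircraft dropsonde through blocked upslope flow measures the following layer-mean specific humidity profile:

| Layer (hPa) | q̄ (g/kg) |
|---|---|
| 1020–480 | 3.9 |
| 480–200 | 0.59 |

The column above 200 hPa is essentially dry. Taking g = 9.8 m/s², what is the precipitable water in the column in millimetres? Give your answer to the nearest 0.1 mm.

Precipitable water is the column-integrated vapour mass per unit area: PW = (1/g) Σ q̄ Δp, with q in kg/kg and Δp in Pa (1 kg/m² of water = 1 mm).
Layer 1020–480 hPa: Δp = 540 hPa = 54000 Pa, q̄ = 0.0039 kg/kg → 0.0039 × 54000 / 9.8 = 21.49 mm
Layer 480–200 hPa: Δp = 280 hPa = 28000 Pa, q̄ = 0.00059 kg/kg → 0.00059 × 28000 / 9.8 = 1.69 mm
PW = 21.49 + 1.69 = 23.18 ≈ 23.2 mm.

PW ≈ 23.2 mm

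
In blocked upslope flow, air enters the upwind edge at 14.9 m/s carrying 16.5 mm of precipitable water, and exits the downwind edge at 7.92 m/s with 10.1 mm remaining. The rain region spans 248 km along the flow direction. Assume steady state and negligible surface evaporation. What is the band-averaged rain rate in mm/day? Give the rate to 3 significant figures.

R ≈ 57.8 mm/day

Column moisture flux per unit crosswind length is F = V × PW.
Inflow: F_in = 14.9 × 16.5 = 245.85 mm·m/s
Outflow: F_out = 7.92 × 10.1 = 79.992 mm·m/s
Steady-state rate R = (F_in − F_out)/L = (245.85 − 79.992) / 248000 m = 6.688e-04 mm/s.
R = 6.688e-04 × 3600 × 24 = 57.8 mm/day.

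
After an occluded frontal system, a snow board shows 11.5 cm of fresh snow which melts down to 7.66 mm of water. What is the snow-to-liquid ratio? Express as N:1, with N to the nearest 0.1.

ratio ≈ 15.0

Ratio = snow depth / SWE = 115 mm / 7.66 mm = 15.0, i.e. 15.0:1.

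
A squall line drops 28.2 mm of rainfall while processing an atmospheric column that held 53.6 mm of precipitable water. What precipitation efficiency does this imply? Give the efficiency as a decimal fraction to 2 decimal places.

ε = rainfall / PW = 28.2 / 53.6 = 0.53.

ε ≈ 0.53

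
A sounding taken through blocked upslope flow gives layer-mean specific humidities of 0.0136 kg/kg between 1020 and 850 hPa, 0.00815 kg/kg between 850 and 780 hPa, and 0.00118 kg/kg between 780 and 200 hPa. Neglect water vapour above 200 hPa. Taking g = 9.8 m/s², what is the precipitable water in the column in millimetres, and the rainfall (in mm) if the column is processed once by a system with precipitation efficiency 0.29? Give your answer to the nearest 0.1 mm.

PW ≈ 36.4 mm; rainfall ≈ 10.6 mm

Precipitable water is the column-integrated vapour mass per unit area: PW = (1/g) Σ q̄ Δp, with q in kg/kg and Δp in Pa (1 kg/m² of water = 1 mm).
Layer 1020–850 hPa: Δp = 170 hPa = 17000 Pa, q̄ = 0.0136 kg/kg → 0.0136 × 17000 / 9.8 = 23.59 mm
Layer 850–780 hPa: Δp = 70 hPa = 7000 Pa, q̄ = 0.00815 kg/kg → 0.00815 × 7000 / 9.8 = 5.82 mm
Layer 780–200 hPa: Δp = 580 hPa = 58000 Pa, q̄ = 0.00118 kg/kg → 0.00118 × 58000 / 9.8 = 6.98 mm
PW = 23.59 + 5.82 + 6.98 = 36.39 ≈ 36.4 mm.
Rainfall = ε × PW = 0.29 × 36.4 = 10.6 mm.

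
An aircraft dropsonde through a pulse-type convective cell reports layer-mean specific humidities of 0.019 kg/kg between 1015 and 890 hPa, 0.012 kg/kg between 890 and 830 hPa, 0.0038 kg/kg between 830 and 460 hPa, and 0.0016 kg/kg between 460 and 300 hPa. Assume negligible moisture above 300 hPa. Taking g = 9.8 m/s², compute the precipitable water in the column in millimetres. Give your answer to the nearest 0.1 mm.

PW ≈ 48.5 mm

Precipitable water is the column-integrated vapour mass per unit area: PW = (1/g) Σ q̄ Δp, with q in kg/kg and Δp in Pa (1 kg/m² of water = 1 mm).
Layer 1015–890 hPa: Δp = 125 hPa = 12500 Pa, q̄ = 0.019 kg/kg → 0.019 × 12500 / 9.8 = 24.23 mm
Layer 890–830 hPa: Δp = 60 hPa = 6000 Pa, q̄ = 0.012 kg/kg → 0.012 × 6000 / 9.8 = 7.35 mm
Layer 830–460 hPa: Δp = 370 hPa = 37000 Pa, q̄ = 0.0038 kg/kg → 0.0038 × 37000 / 9.8 = 14.35 mm
Layer 460–300 hPa: Δp = 160 hPa = 16000 Pa, q̄ = 0.0016 kg/kg → 0.0016 × 16000 / 9.8 = 2.61 mm
PW = 24.23 + 7.35 + 14.35 + 2.61 = 48.54 ≈ 48.5 mm.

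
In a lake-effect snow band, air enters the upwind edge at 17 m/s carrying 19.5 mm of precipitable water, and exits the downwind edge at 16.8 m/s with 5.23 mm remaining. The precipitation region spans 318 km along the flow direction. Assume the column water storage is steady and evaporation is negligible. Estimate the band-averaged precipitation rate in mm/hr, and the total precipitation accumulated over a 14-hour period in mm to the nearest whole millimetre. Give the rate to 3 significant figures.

Column moisture flux per unit crosswind length is F = V × PW.
Inflow: F_in = 17 × 19.5 = 331.5 mm·m/s
Outflow: F_out = 16.8 × 5.23 = 87.864 mm·m/s
Steady-state rate R = (F_in − F_out)/L = (331.5 − 87.864) / 318000 m = 7.662e-04 mm/s.
R = 7.662e-04 × 3600 = 2.76 mm/hr.
Over 14 h: total = 2.76 × 14 = 38.64 ≈ 39 mm.

R ≈ 2.76 mm/hr; total ≈ 39 mm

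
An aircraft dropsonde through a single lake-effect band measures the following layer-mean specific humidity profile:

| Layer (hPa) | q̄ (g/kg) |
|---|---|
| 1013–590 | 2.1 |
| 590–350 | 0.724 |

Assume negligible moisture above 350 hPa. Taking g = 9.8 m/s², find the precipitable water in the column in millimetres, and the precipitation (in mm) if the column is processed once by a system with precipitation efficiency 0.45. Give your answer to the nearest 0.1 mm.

PW ≈ 10.8 mm; precipitation ≈ 4.9 mm

Precipitable water is the column-integrated vapour mass per unit area: PW = (1/g) Σ q̄ Δp, with q in kg/kg and Δp in Pa (1 kg/m² of water = 1 mm).
Layer 1013–590 hPa: Δp = 423 hPa = 42300 Pa, q̄ = 0.0021 kg/kg → 0.0021 × 42300 / 9.8 = 9.06 mm
Layer 590–350 hPa: Δp = 240 hPa = 24000 Pa, q̄ = 0.000724 kg/kg → 0.000724 × 24000 / 9.8 = 1.77 mm
PW = 9.06 + 1.77 = 10.83 ≈ 10.8 mm.
Precipitation = ε × PW = 0.45 × 10.8 = 4.9 mm.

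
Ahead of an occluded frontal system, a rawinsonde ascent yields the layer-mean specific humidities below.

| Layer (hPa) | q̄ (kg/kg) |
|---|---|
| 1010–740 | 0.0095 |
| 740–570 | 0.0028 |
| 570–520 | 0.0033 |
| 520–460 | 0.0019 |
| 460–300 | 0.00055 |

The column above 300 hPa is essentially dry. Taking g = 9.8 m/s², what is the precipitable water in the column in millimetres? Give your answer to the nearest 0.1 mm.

PW ≈ 34.8 mm

Precipitable water is the column-integrated vapour mass per unit area: PW = (1/g) Σ q̄ Δp, with q in kg/kg and Δp in Pa (1 kg/m² of water = 1 mm).
Layer 1010–740 hPa: Δp = 270 hPa = 27000 Pa, q̄ = 0.0095 kg/kg → 0.0095 × 27000 / 9.8 = 26.17 mm
Layer 740–570 hPa: Δp = 170 hPa = 17000 Pa, q̄ = 0.0028 kg/kg → 0.0028 × 17000 / 9.8 = 4.86 mm
Layer 570–520 hPa: Δp = 50 hPa = 5000 Pa, q̄ = 0.0033 kg/kg → 0.0033 × 5000 / 9.8 = 1.68 mm
Layer 520–460 hPa: Δp = 60 hPa = 6000 Pa, q̄ = 0.0019 kg/kg → 0.0019 × 6000 / 9.8 = 1.16 mm
Layer 460–300 hPa: Δp = 160 hPa = 16000 Pa, q̄ = 0.00055 kg/kg → 0.00055 × 16000 / 9.8 = 0.90 mm
PW = 26.17 + 4.86 + 1.68 + 1.16 + 0.90 = 34.77 ≈ 34.8 mm.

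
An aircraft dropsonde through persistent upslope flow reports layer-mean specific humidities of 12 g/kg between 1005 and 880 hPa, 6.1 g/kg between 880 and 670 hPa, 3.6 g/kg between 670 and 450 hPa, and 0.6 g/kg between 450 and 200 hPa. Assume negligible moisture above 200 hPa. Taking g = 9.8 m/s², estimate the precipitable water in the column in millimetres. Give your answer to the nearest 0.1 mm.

PW ≈ 38.0 mm

Precipitable water is the column-integrated vapour mass per unit area: PW = (1/g) Σ q̄ Δp, with q in kg/kg and Δp in Pa (1 kg/m² of water = 1 mm).
Layer 1005–880 hPa: Δp = 125 hPa = 12500 Pa, q̄ = 0.012 kg/kg → 0.012 × 12500 / 9.8 = 15.31 mm
Layer 880–670 hPa: Δp = 210 hPa = 21000 Pa, q̄ = 0.0061 kg/kg → 0.0061 × 21000 / 9.8 = 13.07 mm
Layer 670–450 hPa: Δp = 220 hPa = 22000 Pa, q̄ = 0.0036 kg/kg → 0.0036 × 22000 / 9.8 = 8.08 mm
Layer 450–200 hPa: Δp = 250 hPa = 25000 Pa, q̄ = 0.0006 kg/kg → 0.0006 × 25000 / 9.8 = 1.53 mm
PW = 15.31 + 13.07 + 8.08 + 1.53 = 37.99 ≈ 38.0 mm.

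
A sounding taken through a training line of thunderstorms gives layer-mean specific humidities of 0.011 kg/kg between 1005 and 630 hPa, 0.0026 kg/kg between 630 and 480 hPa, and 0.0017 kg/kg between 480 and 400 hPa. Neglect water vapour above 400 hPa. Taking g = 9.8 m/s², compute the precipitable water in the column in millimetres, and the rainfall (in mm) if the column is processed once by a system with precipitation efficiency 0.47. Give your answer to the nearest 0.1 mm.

PW ≈ 47.5 mm; rainfall ≈ 22.3 mm

Precipitable water is the column-integrated vapour mass per unit area: PW = (1/g) Σ q̄ Δp, with q in kg/kg and Δp in Pa (1 kg/m² of water = 1 mm).
Layer 1005–630 hPa: Δp = 375 hPa = 37500 Pa, q̄ = 0.011 kg/kg → 0.011 × 37500 / 9.8 = 42.09 mm
Layer 630–480 hPa: Δp = 150 hPa = 15000 Pa, q̄ = 0.0026 kg/kg → 0.0026 × 15000 / 9.8 = 3.98 mm
Layer 480–400 hPa: Δp = 80 hPa = 8000 Pa, q̄ = 0.0017 kg/kg → 0.0017 × 8000 / 9.8 = 1.39 mm
PW = 42.09 + 3.98 + 1.39 = 47.46 ≈ 47.5 mm.
Rainfall = ε × PW = 0.47 × 47.5 = 22.3 mm.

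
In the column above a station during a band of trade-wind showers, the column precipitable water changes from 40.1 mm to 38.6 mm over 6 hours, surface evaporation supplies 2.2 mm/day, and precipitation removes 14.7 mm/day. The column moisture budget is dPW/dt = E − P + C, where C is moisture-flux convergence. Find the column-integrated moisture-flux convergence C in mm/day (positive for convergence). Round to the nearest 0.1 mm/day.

C ≈ 6.5 mm/day

dPW/dt = (38.6 − 40.1) mm / (6/24 day) = -6.000 mm/day.
C = dPW/dt − E + P = (-6.000) − 2.2 + 14.7 = 6.5 mm/day.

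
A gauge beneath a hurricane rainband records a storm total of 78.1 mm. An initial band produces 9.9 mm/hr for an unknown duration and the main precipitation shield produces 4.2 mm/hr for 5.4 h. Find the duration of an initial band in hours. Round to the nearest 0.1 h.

duration ≈ 5.6 h

Known phases: 4.2 × 5.4 = 22.68 mm.
Remaining depth = 78.1 − 22.68 = 55.42 mm.
Duration = 55.42 / 9.9 = 5.6 h.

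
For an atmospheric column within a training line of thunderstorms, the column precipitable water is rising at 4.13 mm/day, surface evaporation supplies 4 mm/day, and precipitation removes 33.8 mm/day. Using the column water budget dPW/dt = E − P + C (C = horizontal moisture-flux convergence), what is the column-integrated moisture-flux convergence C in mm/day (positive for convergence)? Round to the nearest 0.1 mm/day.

dPW/dt = +4.13 mm/day.
C = dPW/dt − E + P = (+4.13) − 4 + 33.8 = 33.9 mm/day.

C ≈ 33.9 mm/day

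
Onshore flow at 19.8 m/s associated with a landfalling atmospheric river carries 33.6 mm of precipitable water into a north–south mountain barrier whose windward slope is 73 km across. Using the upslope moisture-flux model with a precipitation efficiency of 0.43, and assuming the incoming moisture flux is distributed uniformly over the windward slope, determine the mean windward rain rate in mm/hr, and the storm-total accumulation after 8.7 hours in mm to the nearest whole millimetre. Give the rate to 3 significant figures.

R ≈ 14.1 mm/hr; total ≈ 123 mm

Incoming column moisture flux per unit ridge length: F = V × PW = 19.8 × 33.6 = 665.28 mm·m/s.
Spread over the 73 km slope with efficiency ε = 0.43: R = ε·F/W = 0.43 × 665.28 / 73000 m = 3.919e-03 mm/s.
R = 3.919e-03 × 3600 = 14.1 mm/hr.
Over 8.7 h: total = 14.1 × 8.7 = 122.67 ≈ 123 mm.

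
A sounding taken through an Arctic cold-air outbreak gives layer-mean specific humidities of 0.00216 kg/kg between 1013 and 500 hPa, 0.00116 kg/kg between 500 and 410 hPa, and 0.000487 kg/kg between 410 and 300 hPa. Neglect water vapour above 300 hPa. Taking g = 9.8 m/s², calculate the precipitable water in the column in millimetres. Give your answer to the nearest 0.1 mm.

Precipitable water is the column-integrated vapour mass per unit area: PW = (1/g) Σ q̄ Δp, with q in kg/kg and Δp in Pa (1 kg/m² of water = 1 mm).
Layer 1013–500 hPa: Δp = 513 hPa = 51300 Pa, q̄ = 0.00216 kg/kg → 0.00216 × 51300 / 9.8 = 11.31 mm
Layer 500–410 hPa: Δp = 90 hPa = 9000 Pa, q̄ = 0.00116 kg/kg → 0.00116 × 9000 / 9.8 = 1.07 mm
Layer 410–300 hPa: Δp = 110 hPa = 11000 Pa, q̄ = 0.000487 kg/kg → 0.000487 × 11000 / 9.8 = 0.55 mm
PW = 11.31 + 1.07 + 0.55 = 12.93 ≈ 12.9 mm.

PW ≈ 12.9 mm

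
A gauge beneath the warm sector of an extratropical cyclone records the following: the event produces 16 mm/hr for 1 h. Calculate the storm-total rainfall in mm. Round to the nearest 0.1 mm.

total ≈ 16.0 mm

Total = Σ Rᵢ Δtᵢ = 16 × 1
      = 16 = 16.0 mm.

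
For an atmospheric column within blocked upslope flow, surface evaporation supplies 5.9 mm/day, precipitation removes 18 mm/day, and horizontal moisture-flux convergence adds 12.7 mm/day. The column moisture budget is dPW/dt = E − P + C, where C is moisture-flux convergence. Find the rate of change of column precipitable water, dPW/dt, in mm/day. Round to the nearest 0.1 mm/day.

dPW/dt = E − P + C = 5.9 − 18 + (12.7) = 0.6 mm/day.

dPW/dt ≈ 0.6 mm/day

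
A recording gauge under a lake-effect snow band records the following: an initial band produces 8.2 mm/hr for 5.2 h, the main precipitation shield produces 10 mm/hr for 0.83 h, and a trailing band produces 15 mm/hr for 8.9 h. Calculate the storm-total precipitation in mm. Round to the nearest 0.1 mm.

Total = Σ Rᵢ Δtᵢ = 8.2 × 5.2 + 10 × 0.83 + 15 × 8.9
      = 42.64 + 8.3 + 133.5 = 184.4 mm.

total ≈ 184.4 mm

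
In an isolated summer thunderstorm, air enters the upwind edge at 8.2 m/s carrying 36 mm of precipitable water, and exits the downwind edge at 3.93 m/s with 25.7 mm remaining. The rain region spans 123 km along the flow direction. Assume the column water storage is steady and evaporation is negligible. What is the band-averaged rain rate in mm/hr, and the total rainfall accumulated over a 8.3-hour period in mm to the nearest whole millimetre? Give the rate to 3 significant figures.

R ≈ 5.68 mm/hr; total ≈ 47 mm

Column moisture flux per unit crosswind length is F = V × PW.
Inflow: F_in = 8.2 × 36 = 295.2 mm·m/s
Outflow: F_out = 3.93 × 25.7 = 101.001 mm·m/s
Steady-state rate R = (F_in − F_out)/L = (295.2 − 101.001) / 123000 m = 1.579e-03 mm/s.
R = 1.579e-03 × 3600 = 5.68 mm/hr.
Over 8.3 h: total = 5.68 × 8.3 = 47.144 ≈ 47 mm.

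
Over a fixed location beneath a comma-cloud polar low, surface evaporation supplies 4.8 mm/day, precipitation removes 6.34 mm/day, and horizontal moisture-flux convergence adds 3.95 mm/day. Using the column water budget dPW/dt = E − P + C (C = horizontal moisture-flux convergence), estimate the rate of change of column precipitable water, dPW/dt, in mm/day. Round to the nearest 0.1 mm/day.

dPW/dt ≈ 2.4 mm/day

dPW/dt = E − P + C = 4.8 − 6.34 + (3.95) = 2.4 mm/day.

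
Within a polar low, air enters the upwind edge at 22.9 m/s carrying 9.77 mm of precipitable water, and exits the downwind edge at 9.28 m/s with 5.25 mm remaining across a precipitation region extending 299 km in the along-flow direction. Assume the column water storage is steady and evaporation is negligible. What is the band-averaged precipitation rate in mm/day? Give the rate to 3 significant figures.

Column moisture flux per unit crosswind length is F = V × PW.
Inflow: F_in = 22.9 × 9.77 = 223.733 mm·m/s
Outflow: F_out = 9.28 × 5.25 = 48.72 mm·m/s
Steady-state rate R = (F_in − F_out)/L = (223.733 − 48.72) / 299000 m = 5.853e-04 mm/s.
R = 5.853e-04 × 3600 × 24 = 50.6 mm/day.

R ≈ 50.6 mm/day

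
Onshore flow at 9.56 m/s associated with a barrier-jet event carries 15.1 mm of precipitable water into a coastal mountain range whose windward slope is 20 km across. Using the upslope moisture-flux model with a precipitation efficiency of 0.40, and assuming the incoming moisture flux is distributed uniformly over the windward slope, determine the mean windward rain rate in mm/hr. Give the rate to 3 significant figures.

Incoming column moisture flux per unit ridge length: F = V × PW = 9.56 × 15.1 = 144.356 mm·m/s.
Spread over the 20 km slope with efficiency ε = 0.40: R = ε·F/W = 0.40 × 144.356 / 20000 m = 2.887e-03 mm/s.
R = 2.887e-03 × 3600 = 10.4 mm/hr.

R ≈ 10.4 mm/hr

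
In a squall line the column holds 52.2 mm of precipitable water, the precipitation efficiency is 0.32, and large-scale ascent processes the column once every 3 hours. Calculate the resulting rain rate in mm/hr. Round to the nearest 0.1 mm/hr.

R ≈ 5.6 mm/hr

Each overturning extracts ε × PW = 0.32 × 52.2 = 16.704 mm.
Rate = ε·PW / τ = 16.704 / 3 h = 5.6 mm/hr.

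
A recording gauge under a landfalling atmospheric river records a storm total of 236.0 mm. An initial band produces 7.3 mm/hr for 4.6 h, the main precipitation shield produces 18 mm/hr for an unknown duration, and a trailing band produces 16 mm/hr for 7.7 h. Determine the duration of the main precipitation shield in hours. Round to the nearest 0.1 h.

duration ≈ 4.4 h

Known phases: 7.3 × 4.6 + 16 × 7.7 = 33.58 + 123.2 = 156.78 mm.
Remaining depth = 236.0 − 156.78 = 79.22 mm.
Duration = 79.22 / 18 = 4.4 h.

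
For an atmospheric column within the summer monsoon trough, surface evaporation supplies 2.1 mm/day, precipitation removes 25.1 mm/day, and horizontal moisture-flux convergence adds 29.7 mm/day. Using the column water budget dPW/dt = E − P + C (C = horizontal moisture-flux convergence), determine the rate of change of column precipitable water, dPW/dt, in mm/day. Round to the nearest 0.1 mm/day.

dPW/dt = E − P + C = 2.1 − 25.1 + (29.7) = 6.7 mm/day.

dPW/dt ≈ 6.7 mm/day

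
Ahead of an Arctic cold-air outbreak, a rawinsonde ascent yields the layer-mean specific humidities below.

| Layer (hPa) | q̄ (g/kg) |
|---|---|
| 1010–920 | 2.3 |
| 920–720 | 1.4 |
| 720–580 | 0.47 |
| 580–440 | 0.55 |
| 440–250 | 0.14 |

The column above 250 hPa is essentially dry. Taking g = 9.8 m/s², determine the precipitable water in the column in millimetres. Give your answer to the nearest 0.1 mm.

Precipitable water is the column-integrated vapour mass per unit area: PW = (1/g) Σ q̄ Δp, with q in kg/kg and Δp in Pa (1 kg/m² of water = 1 mm).
Layer 1010–920 hPa: Δp = 90 hPa = 9000 Pa, q̄ = 0.0023 kg/kg → 0.0023 × 9000 / 9.8 = 2.11 mm
Layer 920–720 hPa: Δp = 200 hPa = 20000 Pa, q̄ = 0.0014 kg/kg → 0.0014 × 20000 / 9.8 = 2.86 mm
Layer 720–580 hPa: Δp = 140 hPa = 14000 Pa, q̄ = 0.00047 kg/kg → 0.00047 × 14000 / 9.8 = 0.67 mm
Layer 580–440 hPa: Δp = 140 hPa = 14000 Pa, q̄ = 0.00055 kg/kg → 0.00055 × 14000 / 9.8 = 0.79 mm
Layer 440–250 hPa: Δp = 190 hPa = 19000 Pa, q̄ = 0.00014 kg/kg → 0.00014 × 19000 / 9.8 = 0.27 mm
PW = 2.11 + 2.86 + 0.67 + 0.79 + 0.27 = 6.70 ≈ 6.7 mm.

PW ≈ 6.7 mm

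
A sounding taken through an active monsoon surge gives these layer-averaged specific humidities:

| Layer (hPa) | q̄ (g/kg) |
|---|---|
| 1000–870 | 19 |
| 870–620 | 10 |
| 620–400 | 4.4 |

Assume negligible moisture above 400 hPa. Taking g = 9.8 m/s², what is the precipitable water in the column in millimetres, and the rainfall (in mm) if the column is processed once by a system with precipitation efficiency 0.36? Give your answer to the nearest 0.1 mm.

PW ≈ 60.6 mm; rainfall ≈ 21.8 mm

Precipitable water is the column-integrated vapour mass per unit area: PW = (1/g) Σ q̄ Δp, with q in kg/kg and Δp in Pa (1 kg/m² of water = 1 mm).
Layer 1000–870 hPa: Δp = 130 hPa = 13000 Pa, q̄ = 0.019 kg/kg → 0.019 × 13000 / 9.8 = 25.20 mm
Layer 870–620 hPa: Δp = 250 hPa = 25000 Pa, q̄ = 0.01 kg/kg → 0.01 × 25000 / 9.8 = 25.51 mm
Layer 620–400 hPa: Δp = 220 hPa = 22000 Pa, q̄ = 0.0044 kg/kg → 0.0044 × 22000 / 9.8 = 9.88 mm
PW = 25.20 + 25.51 + 9.88 = 60.59 ≈ 60.6 mm.
Rainfall = ε × PW = 0.36 × 60.6 = 21.8 mm.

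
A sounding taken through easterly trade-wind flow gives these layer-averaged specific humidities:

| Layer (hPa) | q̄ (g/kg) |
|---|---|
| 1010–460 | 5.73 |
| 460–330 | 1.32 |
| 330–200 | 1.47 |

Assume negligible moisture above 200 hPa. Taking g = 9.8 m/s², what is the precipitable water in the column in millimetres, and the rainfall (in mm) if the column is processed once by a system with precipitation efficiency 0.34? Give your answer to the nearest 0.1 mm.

PW ≈ 35.9 mm; rainfall ≈ 12.2 mm

Precipitable water is the column-integrated vapour mass per unit area: PW = (1/g) Σ q̄ Δp, with q in kg/kg and Δp in Pa (1 kg/m² of water = 1 mm).
Layer 1010–460 hPa: Δp = 550 hPa = 55000 Pa, q̄ = 0.00573 kg/kg → 0.00573 × 55000 / 9.8 = 32.16 mm
Layer 460–330 hPa: Δp = 130 hPa = 13000 Pa, q̄ = 0.00132 kg/kg → 0.00132 × 13000 / 9.8 = 1.75 mm
Layer 330–200 hPa: Δp = 130 hPa = 13000 Pa, q̄ = 0.00147 kg/kg → 0.00147 × 13000 / 9.8 = 1.95 mm
PW = 32.16 + 1.75 + 1.95 = 35.86 ≈ 35.9 mm.
Rainfall = ε × PW = 0.34 × 35.9 = 12.2 mm.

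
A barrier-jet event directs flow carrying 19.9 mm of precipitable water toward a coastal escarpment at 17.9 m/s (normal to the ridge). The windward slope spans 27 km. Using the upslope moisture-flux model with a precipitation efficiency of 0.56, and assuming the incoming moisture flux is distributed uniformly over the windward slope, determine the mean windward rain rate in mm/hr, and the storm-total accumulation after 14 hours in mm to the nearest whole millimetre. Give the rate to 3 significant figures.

R ≈ 26.6 mm/hr; total ≈ 372 mm

Incoming column moisture flux per unit ridge length: F = V × PW = 17.9 × 19.9 = 356.21 mm·m/s.
Spread over the 27 km slope with efficiency ε = 0.56: R = ε·F/W = 0.56 × 356.21 / 27000 m = 7.388e-03 mm/s.
R = 7.388e-03 × 3600 = 26.6 mm/hr.
Over 14 h: total = 26.6 × 14 = 372.4 ≈ 372 mm.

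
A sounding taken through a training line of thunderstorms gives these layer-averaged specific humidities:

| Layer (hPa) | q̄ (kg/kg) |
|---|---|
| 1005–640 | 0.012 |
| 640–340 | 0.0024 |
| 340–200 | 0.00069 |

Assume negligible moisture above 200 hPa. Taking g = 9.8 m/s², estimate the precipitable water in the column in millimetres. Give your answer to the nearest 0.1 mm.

PW ≈ 53.0 mm

Precipitable water is the column-integrated vapour mass per unit area: PW = (1/g) Σ q̄ Δp, with q in kg/kg and Δp in Pa (1 kg/m² of water = 1 mm).
Layer 1005–640 hPa: Δp = 365 hPa = 36500 Pa, q̄ = 0.012 kg/kg → 0.012 × 36500 / 9.8 = 44.69 mm
Layer 640–340 hPa: Δp = 300 hPa = 30000 Pa, q̄ = 0.0024 kg/kg → 0.0024 × 30000 / 9.8 = 7.35 mm
Layer 340–200 hPa: Δp = 140 hPa = 14000 Pa, q̄ = 0.00069 kg/kg → 0.00069 × 14000 / 9.8 = 0.99 mm
PW = 44.69 + 7.35 + 0.99 = 53.03 ≈ 53.0 mm.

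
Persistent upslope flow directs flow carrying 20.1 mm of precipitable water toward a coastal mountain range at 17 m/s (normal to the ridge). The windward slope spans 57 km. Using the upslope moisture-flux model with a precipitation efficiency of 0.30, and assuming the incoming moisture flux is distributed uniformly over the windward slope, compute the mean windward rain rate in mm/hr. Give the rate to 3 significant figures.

R ≈ 6.47 mm/hr

Incoming column moisture flux per unit ridge length: F = V × PW = 17 × 20.1 = 341.7 mm·m/s.
Spread over the 57 km slope with efficiency ε = 0.30: R = ε·F/W = 0.30 × 341.7 / 57000 m = 1.798e-03 mm/s.
R = 1.798e-03 × 3600 = 6.47 mm/hr.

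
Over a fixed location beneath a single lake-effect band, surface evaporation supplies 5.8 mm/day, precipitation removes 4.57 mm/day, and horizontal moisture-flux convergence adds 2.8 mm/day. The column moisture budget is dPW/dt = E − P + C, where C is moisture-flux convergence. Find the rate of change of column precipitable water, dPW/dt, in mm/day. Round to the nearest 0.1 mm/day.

dPW/dt ≈ 4.0 mm/day

dPW/dt = E − P + C = 5.8 − 4.57 + (2.8) = 4.0 mm/day.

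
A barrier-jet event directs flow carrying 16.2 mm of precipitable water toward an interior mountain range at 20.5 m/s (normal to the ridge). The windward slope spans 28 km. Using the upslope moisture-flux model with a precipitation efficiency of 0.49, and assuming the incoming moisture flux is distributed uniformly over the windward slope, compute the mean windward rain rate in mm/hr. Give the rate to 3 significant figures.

R ≈ 20.9 mm/hr

Incoming column moisture flux per unit ridge length: F = V × PW = 20.5 × 16.2 = 332.1 mm·m/s.
Spread over the 28 km slope with efficiency ε = 0.49: R = ε·F/W = 0.49 × 332.1 / 28000 m = 5.812e-03 mm/s.
R = 5.812e-03 × 3600 = 20.9 mm/hr.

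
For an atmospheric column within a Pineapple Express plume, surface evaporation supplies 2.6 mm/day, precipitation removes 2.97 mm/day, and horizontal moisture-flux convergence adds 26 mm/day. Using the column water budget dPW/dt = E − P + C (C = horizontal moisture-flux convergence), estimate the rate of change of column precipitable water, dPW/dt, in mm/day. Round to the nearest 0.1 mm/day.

dPW/dt ≈ 25.6 mm/day

dPW/dt = E − P + C = 2.6 − 2.97 + (26) = 25.6 mm/day.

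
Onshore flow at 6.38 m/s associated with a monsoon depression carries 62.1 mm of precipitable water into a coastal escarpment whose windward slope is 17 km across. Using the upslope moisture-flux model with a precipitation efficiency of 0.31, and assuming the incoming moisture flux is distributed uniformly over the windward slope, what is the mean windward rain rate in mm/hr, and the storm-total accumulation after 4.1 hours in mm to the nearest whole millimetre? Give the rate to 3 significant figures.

Incoming column moisture flux per unit ridge length: F = V × PW = 6.38 × 62.1 = 396.198 mm·m/s.
Spread over the 17 km slope with efficiency ε = 0.31: R = ε·F/W = 0.31 × 396.198 / 17000 m = 7.225e-03 mm/s.
R = 7.225e-03 × 3600 = 26.0 mm/hr.
Over 4.1 h: total = 26.0 × 4.1 = 106.6 ≈ 107 mm.

R ≈ 26.0 mm/hr; total ≈ 107 mm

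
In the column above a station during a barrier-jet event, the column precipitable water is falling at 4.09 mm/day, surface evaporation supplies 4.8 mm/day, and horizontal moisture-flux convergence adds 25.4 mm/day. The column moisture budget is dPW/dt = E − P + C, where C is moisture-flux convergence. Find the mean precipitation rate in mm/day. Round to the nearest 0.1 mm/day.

dPW/dt = -4.09 mm/day.
P = E + C − dPW/dt = 4.8 + (25.4) − (-4.09) = 34.3 mm/day.

P ≈ 34.3 mm/day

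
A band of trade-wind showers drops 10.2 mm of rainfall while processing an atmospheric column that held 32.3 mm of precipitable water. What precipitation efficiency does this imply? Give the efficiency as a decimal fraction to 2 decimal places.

ε ≈ 0.32

ε = rainfall / PW = 10.2 / 32.3 = 0.32.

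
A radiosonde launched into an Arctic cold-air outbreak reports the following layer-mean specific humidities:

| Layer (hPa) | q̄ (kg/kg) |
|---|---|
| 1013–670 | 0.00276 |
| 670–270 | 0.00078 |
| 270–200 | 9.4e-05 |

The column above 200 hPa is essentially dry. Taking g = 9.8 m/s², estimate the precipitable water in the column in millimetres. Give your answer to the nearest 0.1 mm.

PW ≈ 12.9 mm

Precipitable water is the column-integrated vapour mass per unit area: PW = (1/g) Σ q̄ Δp, with q in kg/kg and Δp in Pa (1 kg/m² of water = 1 mm).
Layer 1013–670 hPa: Δp = 343 hPa = 34300 Pa, q̄ = 0.00276 kg/kg → 0.00276 × 34300 / 9.8 = 9.66 mm
Layer 670–270 hPa: Δp = 400 hPa = 40000 Pa, q̄ = 0.00078 kg/kg → 0.00078 × 40000 / 9.8 = 3.18 mm
Layer 270–200 hPa: Δp = 70 hPa = 7000 Pa, q̄ = 9.4e-05 kg/kg → 9.4e-05 × 7000 / 9.8 = 0.07 mm
PW = 9.66 + 3.18 + 0.07 = 12.91 ≈ 12.9 mm.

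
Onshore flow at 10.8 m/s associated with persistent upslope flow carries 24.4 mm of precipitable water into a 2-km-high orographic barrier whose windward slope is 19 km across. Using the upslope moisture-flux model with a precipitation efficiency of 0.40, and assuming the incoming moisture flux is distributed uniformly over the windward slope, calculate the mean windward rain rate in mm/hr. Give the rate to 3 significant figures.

Incoming column moisture flux per unit ridge length: F = V × PW = 10.8 × 24.4 = 263.52 mm·m/s.
Spread over the 19 km slope with efficiency ε = 0.40: R = ε·F/W = 0.40 × 263.52 / 19000 m = 5.548e-03 mm/s.
R = 5.548e-03 × 3600 = 20.0 mm/hr.

R ≈ 20.0 mm/hr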